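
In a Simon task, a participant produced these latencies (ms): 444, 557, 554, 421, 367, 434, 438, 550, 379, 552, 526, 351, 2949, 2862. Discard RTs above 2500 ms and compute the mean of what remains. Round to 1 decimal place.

Excluded: 2862, 2949
Retained (n=12): Σ = 5573
Mean = 5573/12 = 464.4167

464.4 ms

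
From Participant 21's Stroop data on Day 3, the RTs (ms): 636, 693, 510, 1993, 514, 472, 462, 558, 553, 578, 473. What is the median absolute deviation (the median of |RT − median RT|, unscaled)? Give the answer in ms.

80 ms

Sorted: 462, 472, 473, 510, 514, 553, 558, 578, 636, 693, 1993 → median = 553
|x − 553|: 83, 140, 43, 1440, 39, 81, 91, 5, 0, 25, 80
Sorted deviations: 0, 5, 25, 39, 43, 80, 81, 83, 91, 140, 1440 → MAD = 80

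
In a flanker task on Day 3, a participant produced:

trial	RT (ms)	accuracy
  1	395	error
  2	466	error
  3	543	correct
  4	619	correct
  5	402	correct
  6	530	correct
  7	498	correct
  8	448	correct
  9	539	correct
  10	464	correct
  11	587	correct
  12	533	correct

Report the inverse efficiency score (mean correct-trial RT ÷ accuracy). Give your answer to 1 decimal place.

Correct trials (n=10): 543, 619, 402, 530, 498, 448, 539, 464, 587, 533
Mean correct RT = 5163/10 = 516.3000 ms
Proportion correct = 10/12
IES = 516.3000 / (10/12) = 619.560 ms

619.6 ms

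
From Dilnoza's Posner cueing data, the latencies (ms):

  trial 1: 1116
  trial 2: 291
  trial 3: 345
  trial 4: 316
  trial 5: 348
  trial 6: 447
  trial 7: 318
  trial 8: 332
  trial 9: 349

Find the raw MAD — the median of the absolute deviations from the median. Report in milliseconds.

Sorted: 291, 316, 318, 332, 345, 348, 349, 447, 1116 → median = 345
|x − 345|: 771, 54, 0, 29, 3, 102, 27, 13, 4
Sorted deviations: 0, 3, 4, 13, 27, 29, 54, 102, 771 → MAD = 27

27 ms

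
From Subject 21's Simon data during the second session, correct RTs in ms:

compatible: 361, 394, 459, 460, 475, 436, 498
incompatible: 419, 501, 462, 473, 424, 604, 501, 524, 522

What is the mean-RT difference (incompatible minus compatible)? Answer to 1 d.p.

51.8 ms

M(compatible) = 3083/7 = 440.429
M(incompatible) = 4430/9 = 492.222
Difference = 492.222 − 440.429 = 51.794 ms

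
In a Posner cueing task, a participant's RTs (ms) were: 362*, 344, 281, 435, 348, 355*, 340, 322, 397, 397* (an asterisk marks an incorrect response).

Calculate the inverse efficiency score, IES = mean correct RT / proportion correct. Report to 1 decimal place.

Correct trials (n=7): 344, 281, 435, 348, 340, 322, 397
Mean correct RT = 2467/7 = 352.4286 ms
Proportion correct = 7/10
IES = 352.4286 / (7/10) = 503.469 ms

503.5 ms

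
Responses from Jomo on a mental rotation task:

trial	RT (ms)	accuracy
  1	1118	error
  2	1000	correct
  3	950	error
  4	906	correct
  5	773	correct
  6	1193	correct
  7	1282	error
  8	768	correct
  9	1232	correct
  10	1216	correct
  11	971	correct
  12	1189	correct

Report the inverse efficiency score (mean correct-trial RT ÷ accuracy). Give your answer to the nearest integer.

1370 ms

Correct trials (n=9): 1000, 906, 773, 1193, 768, 1232, 1216, 971, 1189
Mean correct RT = 9248/9 = 1027.5556 ms
Proportion correct = 9/12
IES = 1027.5556 / (9/12) = 1370.074 ms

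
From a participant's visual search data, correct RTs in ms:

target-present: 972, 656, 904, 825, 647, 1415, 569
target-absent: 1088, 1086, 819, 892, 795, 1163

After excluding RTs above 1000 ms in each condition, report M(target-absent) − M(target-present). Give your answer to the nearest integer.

target-present: exclude 1415
target-absent: exclude 1088, 1086, 1163
M(target-present) = 4573/6 = 762.167
M(target-absent) = 2506/3 = 835.333
Difference = 835.333 − 762.167 = 73.167 ms

73 ms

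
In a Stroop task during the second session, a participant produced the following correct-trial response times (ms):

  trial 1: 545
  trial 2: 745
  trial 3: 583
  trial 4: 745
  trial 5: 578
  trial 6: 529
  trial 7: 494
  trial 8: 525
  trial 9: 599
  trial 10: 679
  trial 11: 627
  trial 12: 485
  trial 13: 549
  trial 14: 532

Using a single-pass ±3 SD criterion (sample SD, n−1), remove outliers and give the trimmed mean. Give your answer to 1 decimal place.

n = 14, ΣRT = 8215, M = 586.786
Σ(x−M)² = 92726.36; s = √(92726.36/13) = 84.456
Cutoffs: 586.786 ± 3·84.456 → [333.4, 840.2]
No RTs fall outside the cutoffs; all 14 retained. Mean = 8215/14 = 586.786

586.8 ms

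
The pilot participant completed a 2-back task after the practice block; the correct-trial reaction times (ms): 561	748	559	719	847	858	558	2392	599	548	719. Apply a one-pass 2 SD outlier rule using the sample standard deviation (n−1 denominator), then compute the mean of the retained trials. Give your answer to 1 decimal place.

671.6 ms

n = 11, ΣRT = 9108, M = 828.000
Σ(x−M)² = 2824910.00; s = √(2824910.00/10) = 531.499
Cutoffs: 828.000 ± 2·531.499 → [-235.0, 1891.0]
Outside: 2392 → excluded.
Retained (n=10): Σ = 6716, mean = 6716/10 = 671.600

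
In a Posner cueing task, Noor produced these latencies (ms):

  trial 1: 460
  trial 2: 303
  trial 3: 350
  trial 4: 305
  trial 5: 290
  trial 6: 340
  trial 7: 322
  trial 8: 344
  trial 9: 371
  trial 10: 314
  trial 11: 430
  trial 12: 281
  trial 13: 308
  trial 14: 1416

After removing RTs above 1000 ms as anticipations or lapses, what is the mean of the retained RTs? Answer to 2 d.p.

Excluded: 1416
Retained (n=13): Σ = 4418
Mean = 4418/13 = 339.8462

339.85 ms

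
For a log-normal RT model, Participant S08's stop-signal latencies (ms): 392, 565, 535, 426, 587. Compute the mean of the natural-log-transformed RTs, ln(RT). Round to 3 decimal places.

6.204

ln(RT): 5.9713, 6.3368, 6.2823, 6.0544, 6.3750
Σ ln(RT) = 31.0198
Mean = 31.0198/5 = 6.20396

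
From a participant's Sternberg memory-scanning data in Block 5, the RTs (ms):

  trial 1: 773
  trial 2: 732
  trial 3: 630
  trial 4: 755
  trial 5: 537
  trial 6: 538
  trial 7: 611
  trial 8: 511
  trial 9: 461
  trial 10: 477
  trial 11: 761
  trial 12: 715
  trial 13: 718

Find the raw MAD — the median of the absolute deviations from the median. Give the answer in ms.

Sorted: 461, 477, 511, 537, 538, 611, 630, 715, 718, 732, 755, 761, 773 → median = 630
|x − 630|: 143, 102, 0, 125, 93, 92, 19, 119, 169, 153, 131, 85, 88
Sorted deviations: 0, 19, 85, 88, 92, 93, 102, 119, 125, 131, 143, 153, 169 → MAD = 102

102 ms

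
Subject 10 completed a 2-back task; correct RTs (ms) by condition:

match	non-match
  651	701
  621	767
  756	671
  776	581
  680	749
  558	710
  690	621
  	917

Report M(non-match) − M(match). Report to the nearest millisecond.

M(match) = 4732/7 = 676.000
M(non-match) = 5717/8 = 714.625
Difference = 714.625 − 676.000 = 38.625 ms

39 ms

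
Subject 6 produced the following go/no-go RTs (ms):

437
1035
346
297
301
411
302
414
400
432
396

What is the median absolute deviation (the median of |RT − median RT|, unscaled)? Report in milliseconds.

37 ms

Sorted: 297, 301, 302, 346, 396, 400, 411, 414, 432, 437, 1035 → median = 400
|x − 400|: 37, 635, 54, 103, 99, 11, 98, 14, 0, 32, 4
Sorted deviations: 0, 4, 11, 14, 32, 37, 54, 98, 99, 103, 635 → MAD = 37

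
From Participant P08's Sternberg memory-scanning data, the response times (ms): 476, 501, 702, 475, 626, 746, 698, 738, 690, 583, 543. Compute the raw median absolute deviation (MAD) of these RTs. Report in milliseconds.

Sorted: 475, 476, 501, 543, 583, 626, 690, 698, 702, 738, 746 → median = 626
|x − 626|: 150, 125, 76, 151, 0, 120, 72, 112, 64, 43, 83
Sorted deviations: 0, 43, 64, 72, 76, 83, 112, 120, 125, 150, 151 → MAD = 83

83 ms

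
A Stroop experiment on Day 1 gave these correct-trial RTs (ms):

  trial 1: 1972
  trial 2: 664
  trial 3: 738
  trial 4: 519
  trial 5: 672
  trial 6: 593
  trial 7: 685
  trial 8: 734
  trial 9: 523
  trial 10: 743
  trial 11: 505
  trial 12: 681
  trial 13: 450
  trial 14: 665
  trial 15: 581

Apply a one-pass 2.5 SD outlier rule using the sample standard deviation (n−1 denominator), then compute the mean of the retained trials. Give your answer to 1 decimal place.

n = 15, ΣRT = 10725, M = 715.000
Σ(x−M)² = 1813174.00; s = √(1813174.00/14) = 359.878
Cutoffs: 715.000 ± 2.5·359.878 → [-184.7, 1614.7]
Outside: 1972 → excluded.
Retained (n=14): Σ = 8753, mean = 8753/14 = 625.214

625.2 ms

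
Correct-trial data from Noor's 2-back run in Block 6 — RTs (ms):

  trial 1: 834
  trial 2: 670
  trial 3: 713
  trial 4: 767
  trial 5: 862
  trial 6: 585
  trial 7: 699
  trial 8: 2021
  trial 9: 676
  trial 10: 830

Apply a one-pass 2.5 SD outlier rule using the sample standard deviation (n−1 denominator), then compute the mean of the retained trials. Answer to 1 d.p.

737.3 ms

n = 10, ΣRT = 8657, M = 865.700
Σ(x−M)² = 1550936.10; s = √(1550936.10/9) = 415.122
Cutoffs: 865.700 ± 2.5·415.122 → [-172.1, 1903.5]
Outside: 2021 → excluded.
Retained (n=9): Σ = 6636, mean = 6636/9 = 737.333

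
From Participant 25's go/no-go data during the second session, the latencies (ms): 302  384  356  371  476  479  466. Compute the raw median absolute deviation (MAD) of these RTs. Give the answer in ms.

82 ms

Sorted: 302, 356, 371, 384, 466, 476, 479 → median = 384
|x − 384|: 82, 0, 28, 13, 92, 95, 82
Sorted deviations: 0, 13, 28, 82, 82, 92, 95 → MAD = 82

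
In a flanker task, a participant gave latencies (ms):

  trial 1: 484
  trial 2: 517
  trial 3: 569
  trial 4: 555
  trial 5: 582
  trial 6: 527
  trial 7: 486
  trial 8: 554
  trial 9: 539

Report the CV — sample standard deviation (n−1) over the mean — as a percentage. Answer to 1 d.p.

6.5%

n = 9, Σ = 4813, M = 534.7778
Σ(x−M)² = 9531.556; s = √(9531.556/8) = 34.5173
CV = 34.5173 / 534.7778 = 0.06455 = 6.455%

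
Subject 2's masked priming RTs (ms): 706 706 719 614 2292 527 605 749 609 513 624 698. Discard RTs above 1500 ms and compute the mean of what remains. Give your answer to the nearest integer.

643 ms

Excluded: 2292
Retained (n=11): Σ = 7070
Mean = 7070/11 = 642.7273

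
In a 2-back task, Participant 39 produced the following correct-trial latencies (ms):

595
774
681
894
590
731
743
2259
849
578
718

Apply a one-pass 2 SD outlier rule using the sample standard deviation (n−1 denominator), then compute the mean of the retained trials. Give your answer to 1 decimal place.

n = 11, ΣRT = 9412, M = 855.636
Σ(x−M)² = 2270848.55; s = √(2270848.55/10) = 476.534
Cutoffs: 855.636 ± 2·476.534 → [-97.4, 1808.7]
Outside: 2259 → excluded.
Retained (n=10): Σ = 7153, mean = 7153/10 = 715.300

715.3 ms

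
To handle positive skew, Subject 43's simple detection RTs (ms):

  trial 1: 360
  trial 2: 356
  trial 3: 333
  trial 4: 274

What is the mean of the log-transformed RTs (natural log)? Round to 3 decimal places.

ln(RT): 5.8861, 5.8749, 5.8081, 5.6131
Σ ln(RT) = 23.1823
Mean = 23.1823/4 = 5.79558

5.796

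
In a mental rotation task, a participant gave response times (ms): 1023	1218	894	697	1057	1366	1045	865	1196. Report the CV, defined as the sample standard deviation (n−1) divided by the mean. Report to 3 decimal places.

0.196

n = 9, Σ = 9361, M = 1040.1111
Σ(x−M)² = 332488.889; s = √(332488.889/8) = 203.8654
CV = 203.8654 / 1040.1111 = 0.19600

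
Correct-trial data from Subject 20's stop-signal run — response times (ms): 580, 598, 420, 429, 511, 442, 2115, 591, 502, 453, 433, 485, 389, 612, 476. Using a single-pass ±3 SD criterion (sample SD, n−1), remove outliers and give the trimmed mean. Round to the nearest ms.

n = 15, ΣRT = 9036, M = 602.400
Σ(x−M)² = 2522517.60; s = √(2522517.60/14) = 424.476
Cutoffs: 602.400 ± 3·424.476 → [-671.0, 1875.8]
Outside: 2115 → excluded.
Retained (n=14): Σ = 6921, mean = 6921/14 = 494.357

494 ms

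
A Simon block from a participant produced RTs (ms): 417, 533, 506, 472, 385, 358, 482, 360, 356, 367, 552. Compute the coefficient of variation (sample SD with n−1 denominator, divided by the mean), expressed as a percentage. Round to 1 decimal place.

n = 11, Σ = 4788, M = 435.2727
Σ(x−M)² = 57154.182; s = √(57154.182/10) = 75.6004
CV = 75.6004 / 435.2727 = 0.17369 = 17.369%

17.4%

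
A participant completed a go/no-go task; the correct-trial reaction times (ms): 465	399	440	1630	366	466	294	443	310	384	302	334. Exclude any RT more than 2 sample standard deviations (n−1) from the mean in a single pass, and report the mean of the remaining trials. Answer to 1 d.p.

n = 12, ΣRT = 5833, M = 486.083
Σ(x−M)² = 1470714.92; s = √(1470714.92/11) = 365.652
Cutoffs: 486.083 ± 2·365.652 → [-245.2, 1217.4]
Outside: 1630 → excluded.
Retained (n=11): Σ = 4203, mean = 4203/11 = 382.091

382.1 ms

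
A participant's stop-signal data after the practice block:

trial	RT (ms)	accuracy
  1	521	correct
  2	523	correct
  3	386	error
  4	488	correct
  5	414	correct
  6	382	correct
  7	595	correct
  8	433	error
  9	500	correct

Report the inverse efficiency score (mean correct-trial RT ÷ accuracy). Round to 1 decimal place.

Correct trials (n=7): 521, 523, 488, 414, 382, 595, 500
Mean correct RT = 3423/7 = 489.0000 ms
Proportion correct = 7/9
IES = 489.0000 / (7/9) = 628.714 ms

628.7 ms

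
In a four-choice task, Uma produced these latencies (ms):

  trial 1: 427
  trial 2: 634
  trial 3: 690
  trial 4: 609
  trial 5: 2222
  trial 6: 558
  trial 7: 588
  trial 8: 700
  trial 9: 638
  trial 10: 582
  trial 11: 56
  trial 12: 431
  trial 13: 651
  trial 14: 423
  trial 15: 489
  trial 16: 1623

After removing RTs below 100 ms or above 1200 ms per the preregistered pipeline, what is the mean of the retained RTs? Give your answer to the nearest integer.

Excluded: 56, 1623, 2222
Retained (n=13): Σ = 7420
Mean = 7420/13 = 570.7692

571 ms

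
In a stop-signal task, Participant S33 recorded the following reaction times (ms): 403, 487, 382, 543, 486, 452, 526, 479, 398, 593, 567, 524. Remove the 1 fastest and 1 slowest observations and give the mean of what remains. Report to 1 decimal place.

486.5 ms

Sorted: 382, 398, 403, 452, 479, 486, 487, 524, 526, 543, 567, 593
Drop lowest 1 (382) and highest 1 (593)
Remaining (n=10): Σ = 4865, mean = 4865/10 = 486.500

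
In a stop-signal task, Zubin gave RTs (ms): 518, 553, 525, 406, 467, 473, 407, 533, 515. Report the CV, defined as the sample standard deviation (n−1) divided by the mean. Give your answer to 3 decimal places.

0.110

n = 9, Σ = 4397, M = 488.5556
Σ(x−M)² = 23196.222; s = √(23196.222/8) = 53.8473
CV = 53.8473 / 488.5556 = 0.11022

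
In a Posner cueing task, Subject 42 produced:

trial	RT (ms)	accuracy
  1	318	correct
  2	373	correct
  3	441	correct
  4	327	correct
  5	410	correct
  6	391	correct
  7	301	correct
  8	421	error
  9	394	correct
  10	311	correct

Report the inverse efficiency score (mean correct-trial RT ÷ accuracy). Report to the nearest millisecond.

403 ms

Correct trials (n=9): 318, 373, 441, 327, 410, 391, 301, 394, 311
Mean correct RT = 3266/9 = 362.8889 ms
Proportion correct = 9/10
IES = 362.8889 / (9/10) = 403.210 ms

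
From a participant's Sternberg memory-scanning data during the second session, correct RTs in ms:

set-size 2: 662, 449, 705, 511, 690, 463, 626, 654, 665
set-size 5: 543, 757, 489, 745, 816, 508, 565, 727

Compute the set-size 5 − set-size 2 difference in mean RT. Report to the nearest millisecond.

M(set-size 2) = 5425/9 = 602.778
M(set-size 5) = 5150/8 = 643.750
Difference = 643.750 − 602.778 = 40.972 ms

41 ms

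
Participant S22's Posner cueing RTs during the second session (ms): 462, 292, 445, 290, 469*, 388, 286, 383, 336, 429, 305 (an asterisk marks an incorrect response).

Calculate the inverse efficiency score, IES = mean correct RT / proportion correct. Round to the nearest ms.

398 ms

Correct trials (n=10): 462, 292, 445, 290, 388, 286, 383, 336, 429, 305
Mean correct RT = 3616/10 = 361.6000 ms
Proportion correct = 10/11
IES = 361.6000 / (10/11) = 397.760 ms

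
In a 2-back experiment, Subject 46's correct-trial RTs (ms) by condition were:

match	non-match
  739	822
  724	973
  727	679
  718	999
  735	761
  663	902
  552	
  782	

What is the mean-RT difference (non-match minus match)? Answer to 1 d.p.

M(match) = 5640/8 = 705.000
M(non-match) = 5136/6 = 856.000
Difference = 856.000 − 705.000 = 151.000 ms

151.0 ms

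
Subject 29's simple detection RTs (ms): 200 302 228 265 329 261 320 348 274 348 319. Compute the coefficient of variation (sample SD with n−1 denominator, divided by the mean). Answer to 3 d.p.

0.168

n = 11, Σ = 3194, M = 290.3636
Σ(x−M)² = 23798.545; s = √(23798.545/10) = 48.7838
CV = 48.7838 / 290.3636 = 0.16801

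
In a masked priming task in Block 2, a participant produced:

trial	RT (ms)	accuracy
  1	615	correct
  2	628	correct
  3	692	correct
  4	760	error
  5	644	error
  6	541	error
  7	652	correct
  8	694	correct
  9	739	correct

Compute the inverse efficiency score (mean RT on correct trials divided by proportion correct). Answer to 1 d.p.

1005.0 ms

Correct trials (n=6): 615, 628, 692, 652, 694, 739
Mean correct RT = 4020/6 = 670.0000 ms
Proportion correct = 6/9
IES = 670.0000 / (6/9) = 1005.000 ms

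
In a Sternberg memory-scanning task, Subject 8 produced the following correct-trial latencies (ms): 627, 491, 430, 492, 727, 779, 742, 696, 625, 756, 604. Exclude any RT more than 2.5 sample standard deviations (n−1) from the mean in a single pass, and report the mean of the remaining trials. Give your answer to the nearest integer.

n = 11, ΣRT = 6969, M = 633.545
Σ(x−M)² = 143322.73; s = √(143322.73/10) = 119.717
Cutoffs: 633.545 ± 2.5·119.717 → [334.3, 932.8]
No RTs fall outside the cutoffs; all 11 retained. Mean = 6969/11 = 633.545

634 ms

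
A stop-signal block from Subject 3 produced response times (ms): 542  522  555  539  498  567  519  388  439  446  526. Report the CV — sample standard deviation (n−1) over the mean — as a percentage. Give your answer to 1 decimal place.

11.1%

n = 11, Σ = 5541, M = 503.7273
Σ(x−M)² = 31352.182; s = √(31352.182/10) = 55.9930
CV = 55.9930 / 503.7273 = 0.11116 = 11.116%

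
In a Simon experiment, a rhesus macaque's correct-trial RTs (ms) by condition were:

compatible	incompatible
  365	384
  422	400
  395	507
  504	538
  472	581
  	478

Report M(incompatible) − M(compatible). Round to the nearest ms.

M(compatible) = 2158/5 = 431.600
M(incompatible) = 2888/6 = 481.333
Difference = 481.333 − 431.600 = 49.733 ms

50 ms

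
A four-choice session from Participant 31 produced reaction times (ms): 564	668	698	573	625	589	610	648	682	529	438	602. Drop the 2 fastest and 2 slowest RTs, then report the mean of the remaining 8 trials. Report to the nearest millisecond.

610 ms

Sorted: 438, 529, 564, 573, 589, 602, 610, 625, 648, 668, 682, 698
Drop lowest 2 (438, 529) and highest 2 (682, 698)
Remaining (n=8): Σ = 4879, mean = 4879/8 = 609.875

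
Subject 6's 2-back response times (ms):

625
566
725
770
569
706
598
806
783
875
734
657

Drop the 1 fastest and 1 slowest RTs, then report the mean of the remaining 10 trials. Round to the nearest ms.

Sorted: 566, 569, 598, 625, 657, 706, 725, 734, 770, 783, 806, 875
Drop lowest 1 (566) and highest 1 (875)
Remaining (n=10): Σ = 6973, mean = 6973/10 = 697.300

697 ms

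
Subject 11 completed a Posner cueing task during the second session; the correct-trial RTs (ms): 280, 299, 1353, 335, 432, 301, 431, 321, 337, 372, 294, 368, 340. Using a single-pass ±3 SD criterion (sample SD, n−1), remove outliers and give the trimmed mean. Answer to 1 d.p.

n = 13, ΣRT = 5463, M = 420.231
Σ(x−M)² = 970354.31; s = √(970354.31/12) = 284.364
Cutoffs: 420.231 ± 3·284.364 → [-432.9, 1273.3]
Outside: 1353 → excluded.
Retained (n=12): Σ = 4110, mean = 4110/12 = 342.500

342.5 ms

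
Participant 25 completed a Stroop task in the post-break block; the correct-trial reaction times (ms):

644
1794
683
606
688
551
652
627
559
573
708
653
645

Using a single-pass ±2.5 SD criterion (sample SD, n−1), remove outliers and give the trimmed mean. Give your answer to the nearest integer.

n = 13, ΣRT = 9383, M = 721.769
Σ(x−M)² = 1274222.31; s = √(1274222.31/12) = 325.861
Cutoffs: 721.769 ± 2.5·325.861 → [-92.9, 1536.4]
Outside: 1794 → excluded.
Retained (n=12): Σ = 7589, mean = 7589/12 = 632.417

632 ms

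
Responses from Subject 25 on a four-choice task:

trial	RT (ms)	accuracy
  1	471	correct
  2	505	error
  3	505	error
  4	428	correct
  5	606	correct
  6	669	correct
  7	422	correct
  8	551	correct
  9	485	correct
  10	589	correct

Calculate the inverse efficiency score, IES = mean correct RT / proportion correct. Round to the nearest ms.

Correct trials (n=8): 471, 428, 606, 669, 422, 551, 485, 589
Mean correct RT = 4221/8 = 527.6250 ms
Proportion correct = 8/10
IES = 527.6250 / (8/10) = 659.531 ms

660 ms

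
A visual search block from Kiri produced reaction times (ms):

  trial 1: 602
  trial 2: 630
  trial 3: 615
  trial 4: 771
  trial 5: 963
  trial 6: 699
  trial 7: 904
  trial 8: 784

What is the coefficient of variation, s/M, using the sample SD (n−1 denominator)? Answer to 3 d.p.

0.181

n = 8, Σ = 5968, M = 746.0000
Σ(x−M)² = 127684.000; s = √(127684.000/7) = 135.0577
CV = 135.0577 / 746.0000 = 0.18104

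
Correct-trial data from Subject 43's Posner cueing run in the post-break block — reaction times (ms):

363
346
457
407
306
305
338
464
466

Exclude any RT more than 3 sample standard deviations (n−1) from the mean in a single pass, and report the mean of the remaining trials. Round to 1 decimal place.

n = 9, ΣRT = 3452, M = 383.556
Σ(x−M)² = 35306.22; s = √(35306.22/8) = 66.433
Cutoffs: 383.556 ± 3·66.433 → [184.3, 582.9]
No RTs fall outside the cutoffs; all 9 retained. Mean = 3452/9 = 383.556

383.6 ms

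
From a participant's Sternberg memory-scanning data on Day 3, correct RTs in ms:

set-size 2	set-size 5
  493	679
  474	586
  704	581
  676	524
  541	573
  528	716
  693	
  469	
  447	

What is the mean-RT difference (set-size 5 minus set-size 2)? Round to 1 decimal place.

51.5 ms

M(set-size 2) = 5025/9 = 558.333
M(set-size 5) = 3659/6 = 609.833
Difference = 609.833 − 558.333 = 51.500 ms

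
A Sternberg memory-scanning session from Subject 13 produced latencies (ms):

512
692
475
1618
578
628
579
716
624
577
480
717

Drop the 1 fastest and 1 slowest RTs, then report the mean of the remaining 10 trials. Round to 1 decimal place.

610.3 ms

Sorted: 475, 480, 512, 577, 578, 579, 624, 628, 692, 716, 717, 1618
Drop lowest 1 (475) and highest 1 (1618)
Remaining (n=10): Σ = 6103, mean = 6103/10 = 610.300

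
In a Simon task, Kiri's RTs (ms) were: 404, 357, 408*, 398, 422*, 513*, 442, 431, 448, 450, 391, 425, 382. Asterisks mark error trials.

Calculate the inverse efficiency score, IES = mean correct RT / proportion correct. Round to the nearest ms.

537 ms

Correct trials (n=10): 404, 357, 398, 442, 431, 448, 450, 391, 425, 382
Mean correct RT = 4128/10 = 412.8000 ms
Proportion correct = 10/13
IES = 412.8000 / (10/13) = 536.640 ms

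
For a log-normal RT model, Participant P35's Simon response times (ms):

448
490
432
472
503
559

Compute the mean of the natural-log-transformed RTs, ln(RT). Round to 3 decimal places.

6.179

ln(RT): 6.1048, 6.1944, 6.0684, 6.1570, 6.2206, 6.3261
Σ ln(RT) = 37.0713
Mean = 37.0713/6 = 6.17856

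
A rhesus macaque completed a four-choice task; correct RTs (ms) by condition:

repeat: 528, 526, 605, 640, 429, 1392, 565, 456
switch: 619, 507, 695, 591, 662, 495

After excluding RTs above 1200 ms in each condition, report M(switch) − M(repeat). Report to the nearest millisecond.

59 ms

repeat: exclude 1392
M(repeat) = 3749/7 = 535.571
M(switch) = 3569/6 = 594.833
Difference = 594.833 − 535.571 = 59.262 ms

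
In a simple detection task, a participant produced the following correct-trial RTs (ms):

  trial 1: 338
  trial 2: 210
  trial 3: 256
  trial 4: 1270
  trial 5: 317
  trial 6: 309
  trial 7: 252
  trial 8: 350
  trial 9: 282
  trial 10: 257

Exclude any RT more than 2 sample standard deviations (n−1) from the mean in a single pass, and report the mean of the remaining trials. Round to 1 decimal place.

285.7 ms

n = 10, ΣRT = 3841, M = 384.100
Σ(x−M)² = 888998.90; s = √(888998.90/9) = 314.289
Cutoffs: 384.100 ± 2·314.289 → [-244.5, 1012.7]
Outside: 1270 → excluded.
Retained (n=9): Σ = 2571, mean = 2571/9 = 285.667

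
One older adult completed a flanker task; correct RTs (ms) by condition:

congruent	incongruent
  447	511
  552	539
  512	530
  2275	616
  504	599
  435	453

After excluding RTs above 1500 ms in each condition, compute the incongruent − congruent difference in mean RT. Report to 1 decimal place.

congruent: exclude 2275
M(congruent) = 2450/5 = 490.000
M(incongruent) = 3248/6 = 541.333
Difference = 541.333 − 490.000 = 51.333 ms

51.3 ms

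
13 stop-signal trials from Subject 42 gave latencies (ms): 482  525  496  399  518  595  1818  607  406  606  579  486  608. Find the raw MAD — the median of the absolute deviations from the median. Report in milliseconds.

Sorted: 399, 406, 482, 486, 496, 518, 525, 579, 595, 606, 607, 608, 1818 → median = 525
|x − 525|: 43, 0, 29, 126, 7, 70, 1293, 82, 119, 81, 54, 39, 83
Sorted deviations: 0, 7, 29, 39, 43, 54, 70, 81, 82, 83, 119, 126, 1293 → MAD = 70

70 ms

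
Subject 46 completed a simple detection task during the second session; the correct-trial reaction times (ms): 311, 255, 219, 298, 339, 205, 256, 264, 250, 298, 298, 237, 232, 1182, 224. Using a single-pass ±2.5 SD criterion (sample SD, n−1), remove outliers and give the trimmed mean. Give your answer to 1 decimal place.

263.3 ms

n = 15, ΣRT = 4868, M = 324.533
Σ(x−M)² = 808261.73; s = √(808261.73/14) = 240.277
Cutoffs: 324.533 ± 2.5·240.277 → [-276.2, 925.2]
Outside: 1182 → excluded.
Retained (n=14): Σ = 3686, mean = 3686/14 = 263.286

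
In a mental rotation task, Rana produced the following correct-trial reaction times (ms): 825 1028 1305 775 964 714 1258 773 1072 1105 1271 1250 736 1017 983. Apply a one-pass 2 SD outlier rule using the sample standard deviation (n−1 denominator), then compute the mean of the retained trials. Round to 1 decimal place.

n = 15, ΣRT = 15076, M = 1005.067
Σ(x−M)² = 598282.93; s = √(598282.93/14) = 206.723
Cutoffs: 1005.067 ± 2·206.723 → [591.6, 1418.5]
No RTs fall outside the cutoffs; all 15 retained. Mean = 15076/15 = 1005.067

1005.1 ms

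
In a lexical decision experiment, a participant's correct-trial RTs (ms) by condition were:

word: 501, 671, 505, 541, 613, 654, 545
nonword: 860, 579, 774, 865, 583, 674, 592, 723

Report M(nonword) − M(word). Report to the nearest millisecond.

M(word) = 4030/7 = 575.714
M(nonword) = 5650/8 = 706.250
Difference = 706.250 − 575.714 = 130.536 ms

131 ms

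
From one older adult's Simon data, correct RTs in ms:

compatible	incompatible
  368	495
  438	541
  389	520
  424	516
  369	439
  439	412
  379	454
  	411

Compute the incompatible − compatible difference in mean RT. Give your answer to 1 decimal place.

M(compatible) = 2806/7 = 400.857
M(incompatible) = 3788/8 = 473.500
Difference = 473.500 − 400.857 = 72.643 ms

72.6 ms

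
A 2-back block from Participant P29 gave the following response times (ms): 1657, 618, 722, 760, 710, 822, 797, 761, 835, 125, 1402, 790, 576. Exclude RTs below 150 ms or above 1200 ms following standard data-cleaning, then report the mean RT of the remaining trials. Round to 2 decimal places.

Excluded: 125, 1402, 1657
Retained (n=10): Σ = 7391
Mean = 7391/10 = 739.1000

739.10 ms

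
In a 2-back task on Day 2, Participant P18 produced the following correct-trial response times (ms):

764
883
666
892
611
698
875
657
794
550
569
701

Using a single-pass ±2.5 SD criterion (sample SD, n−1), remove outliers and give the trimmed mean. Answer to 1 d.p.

n = 12, ΣRT = 8660, M = 721.667
Σ(x−M)² = 158868.67; s = √(158868.67/11) = 120.177
Cutoffs: 721.667 ± 2.5·120.177 → [421.2, 1022.1]
No RTs fall outside the cutoffs; all 12 retained. Mean = 8660/12 = 721.667

721.7 ms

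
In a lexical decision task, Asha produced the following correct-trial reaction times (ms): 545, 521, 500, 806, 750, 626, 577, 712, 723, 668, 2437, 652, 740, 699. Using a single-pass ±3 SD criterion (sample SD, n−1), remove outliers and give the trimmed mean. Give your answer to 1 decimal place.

655.3 ms

n = 14, ΣRT = 10956, M = 782.571
Σ(x−M)² = 3057725.43; s = √(3057725.43/13) = 484.984
Cutoffs: 782.571 ± 3·484.984 → [-672.4, 2237.5]
Outside: 2437 → excluded.
Retained (n=13): Σ = 8519, mean = 8519/13 = 655.308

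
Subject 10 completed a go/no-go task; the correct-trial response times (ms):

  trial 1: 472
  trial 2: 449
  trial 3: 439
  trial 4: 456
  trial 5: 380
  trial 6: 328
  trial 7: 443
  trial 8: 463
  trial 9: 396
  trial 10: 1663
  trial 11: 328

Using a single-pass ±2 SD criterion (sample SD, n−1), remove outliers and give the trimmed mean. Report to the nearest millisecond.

n = 11, ΣRT = 5817, M = 528.818
Σ(x−M)² = 1441477.64; s = √(1441477.64/10) = 379.668
Cutoffs: 528.818 ± 2·379.668 → [-230.5, 1288.2]
Outside: 1663 → excluded.
Retained (n=10): Σ = 4154, mean = 4154/10 = 415.400

415 ms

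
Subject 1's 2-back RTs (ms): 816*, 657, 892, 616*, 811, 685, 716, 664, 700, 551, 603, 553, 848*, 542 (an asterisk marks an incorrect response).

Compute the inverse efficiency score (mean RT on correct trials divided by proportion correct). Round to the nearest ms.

Correct trials (n=11): 657, 892, 811, 685, 716, 664, 700, 551, 603, 553, 542
Mean correct RT = 7374/11 = 670.3636 ms
Proportion correct = 11/14
IES = 670.3636 / (11/14) = 853.190 ms

853 ms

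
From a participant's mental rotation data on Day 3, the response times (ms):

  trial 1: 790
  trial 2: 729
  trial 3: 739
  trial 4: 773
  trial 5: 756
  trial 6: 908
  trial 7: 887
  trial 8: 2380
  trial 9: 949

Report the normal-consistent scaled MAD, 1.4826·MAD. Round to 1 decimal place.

90.4 ms

Sorted: 729, 739, 756, 773, 790, 887, 908, 949, 2380 → median = 790
|x − 790| sorted: 0, 17, 34, 51, 61, 97, 118, 159, 1590 → MAD = 61
Robust SD ≈ 1.4826 × 61 = 90.439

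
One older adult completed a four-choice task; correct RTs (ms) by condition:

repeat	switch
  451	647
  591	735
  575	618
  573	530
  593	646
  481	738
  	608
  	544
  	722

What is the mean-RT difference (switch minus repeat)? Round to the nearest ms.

99 ms

M(repeat) = 3264/6 = 544.000
M(switch) = 5788/9 = 643.111
Difference = 643.111 − 544.000 = 99.111 ms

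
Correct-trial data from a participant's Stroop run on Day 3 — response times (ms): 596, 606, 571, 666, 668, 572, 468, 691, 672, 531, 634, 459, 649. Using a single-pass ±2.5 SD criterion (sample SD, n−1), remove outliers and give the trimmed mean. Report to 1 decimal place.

n = 13, ΣRT = 7783, M = 598.692
Σ(x−M)² = 69722.77; s = √(69722.77/12) = 76.225
Cutoffs: 598.692 ± 2.5·76.225 → [408.1, 789.3]
No RTs fall outside the cutoffs; all 13 retained. Mean = 7783/13 = 598.692

598.7 ms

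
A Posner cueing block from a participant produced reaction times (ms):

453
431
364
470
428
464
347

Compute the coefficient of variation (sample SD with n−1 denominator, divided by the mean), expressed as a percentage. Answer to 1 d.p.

11.5%

n = 7, Σ = 2957, M = 422.4286
Σ(x−M)² = 14133.714; s = √(14133.714/6) = 48.5347
CV = 48.5347 / 422.4286 = 0.11489 = 11.489%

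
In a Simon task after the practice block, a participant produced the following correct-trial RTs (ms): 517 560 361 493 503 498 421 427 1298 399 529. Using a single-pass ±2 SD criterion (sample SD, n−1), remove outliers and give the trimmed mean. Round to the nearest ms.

471 ms

n = 11, ΣRT = 6006, M = 546.000
Σ(x−M)² = 659412.00; s = √(659412.00/10) = 256.790
Cutoffs: 546.000 ± 2·256.790 → [32.4, 1059.6]
Outside: 1298 → excluded.
Retained (n=10): Σ = 4708, mean = 4708/10 = 470.800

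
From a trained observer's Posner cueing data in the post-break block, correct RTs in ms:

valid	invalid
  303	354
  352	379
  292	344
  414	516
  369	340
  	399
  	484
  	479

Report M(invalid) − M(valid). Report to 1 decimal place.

M(valid) = 1730/5 = 346.000
M(invalid) = 3295/8 = 411.875
Difference = 411.875 − 346.000 = 65.875 ms

65.9 ms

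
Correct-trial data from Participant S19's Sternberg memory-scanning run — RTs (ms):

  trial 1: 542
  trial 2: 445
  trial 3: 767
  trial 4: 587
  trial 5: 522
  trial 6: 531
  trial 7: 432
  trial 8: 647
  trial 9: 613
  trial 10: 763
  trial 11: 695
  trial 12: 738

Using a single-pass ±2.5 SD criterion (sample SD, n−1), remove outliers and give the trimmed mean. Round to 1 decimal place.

n = 12, ΣRT = 7282, M = 606.833
Σ(x−M)² = 150971.67; s = √(150971.67/11) = 117.152
Cutoffs: 606.833 ± 2.5·117.152 → [314.0, 899.7]
No RTs fall outside the cutoffs; all 12 retained. Mean = 7282/12 = 606.833

606.8 ms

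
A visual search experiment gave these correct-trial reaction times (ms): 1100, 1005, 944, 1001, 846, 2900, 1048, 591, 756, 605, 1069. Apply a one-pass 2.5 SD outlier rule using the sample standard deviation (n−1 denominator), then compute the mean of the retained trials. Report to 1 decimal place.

896.5 ms

n = 11, ΣRT = 11865, M = 1078.636
Σ(x−M)² = 3968764.55; s = √(3968764.55/10) = 629.981
Cutoffs: 1078.636 ± 2.5·629.981 → [-496.3, 2653.6]
Outside: 2900 → excluded.
Retained (n=10): Σ = 8965, mean = 8965/10 = 896.500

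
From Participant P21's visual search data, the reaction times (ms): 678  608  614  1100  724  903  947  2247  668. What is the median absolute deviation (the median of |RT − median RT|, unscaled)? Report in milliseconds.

116 ms

Sorted: 608, 614, 668, 678, 724, 903, 947, 1100, 2247 → median = 724
|x − 724|: 46, 116, 110, 376, 0, 179, 223, 1523, 56
Sorted deviations: 0, 46, 56, 110, 116, 179, 223, 376, 1523 → MAD = 116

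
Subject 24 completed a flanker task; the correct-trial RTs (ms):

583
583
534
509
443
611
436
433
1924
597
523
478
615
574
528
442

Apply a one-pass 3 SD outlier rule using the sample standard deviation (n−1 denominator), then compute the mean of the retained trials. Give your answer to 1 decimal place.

525.9 ms

n = 16, ΣRT = 9813, M = 613.312
Σ(x−M)² = 1894781.44; s = √(1894781.44/15) = 355.414
Cutoffs: 613.312 ± 3·355.414 → [-452.9, 1679.6]
Outside: 1924 → excluded.
Retained (n=15): Σ = 7889, mean = 7889/15 = 525.933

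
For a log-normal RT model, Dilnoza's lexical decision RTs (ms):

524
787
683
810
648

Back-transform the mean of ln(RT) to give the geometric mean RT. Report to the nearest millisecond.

ln(RT): 6.2615, 6.6682, 6.5265, 6.6970, 6.4739
Mean ln(RT) = 32.6271/5 = 6.52543
Geometric mean = exp(6.52543) = 682.27 ms

682 ms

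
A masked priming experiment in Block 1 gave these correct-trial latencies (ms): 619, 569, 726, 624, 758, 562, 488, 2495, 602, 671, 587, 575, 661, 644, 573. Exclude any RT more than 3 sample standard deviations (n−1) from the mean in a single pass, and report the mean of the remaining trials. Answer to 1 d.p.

n = 15, ΣRT = 11154, M = 743.600
Σ(x−M)² = 3350661.60; s = √(3350661.60/14) = 489.217
Cutoffs: 743.600 ± 3·489.217 → [-724.1, 2211.3]
Outside: 2495 → excluded.
Retained (n=14): Σ = 8659, mean = 8659/14 = 618.500

618.5 ms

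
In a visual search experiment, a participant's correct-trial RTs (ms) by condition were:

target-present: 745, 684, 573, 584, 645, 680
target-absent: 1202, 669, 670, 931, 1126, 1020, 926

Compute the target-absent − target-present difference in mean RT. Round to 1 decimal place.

283.0 ms

M(target-present) = 3911/6 = 651.833
M(target-absent) = 6544/7 = 934.857
Difference = 934.857 − 651.833 = 283.024 ms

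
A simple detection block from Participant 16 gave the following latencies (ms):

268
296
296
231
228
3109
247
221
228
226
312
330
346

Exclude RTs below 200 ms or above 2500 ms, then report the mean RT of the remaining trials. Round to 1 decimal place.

269.1 ms

Excluded: 3109
Retained (n=12): Σ = 3229
Mean = 3229/12 = 269.0833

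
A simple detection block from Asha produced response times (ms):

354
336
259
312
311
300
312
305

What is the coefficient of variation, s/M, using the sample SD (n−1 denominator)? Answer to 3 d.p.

n = 8, Σ = 2489, M = 311.1250
Σ(x−M)² = 5336.875; s = √(5336.875/7) = 27.6118
CV = 27.6118 / 311.1250 = 0.08875

0.089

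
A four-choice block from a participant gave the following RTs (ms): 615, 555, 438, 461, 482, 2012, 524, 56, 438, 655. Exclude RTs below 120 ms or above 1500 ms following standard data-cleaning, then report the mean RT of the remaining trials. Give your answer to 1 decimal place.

521.0 ms

Excluded: 56, 2012
Retained (n=8): Σ = 4168
Mean = 4168/8 = 521.0000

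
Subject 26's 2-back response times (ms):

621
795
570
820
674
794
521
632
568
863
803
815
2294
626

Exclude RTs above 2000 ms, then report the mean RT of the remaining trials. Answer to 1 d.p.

Excluded: 2294
Retained (n=13): Σ = 9102
Mean = 9102/13 = 700.1538

700.2 ms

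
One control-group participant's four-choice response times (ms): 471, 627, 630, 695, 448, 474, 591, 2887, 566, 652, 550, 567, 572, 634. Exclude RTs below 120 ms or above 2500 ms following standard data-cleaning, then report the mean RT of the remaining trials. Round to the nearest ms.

Excluded: 2887
Retained (n=13): Σ = 7477
Mean = 7477/13 = 575.1538

575 ms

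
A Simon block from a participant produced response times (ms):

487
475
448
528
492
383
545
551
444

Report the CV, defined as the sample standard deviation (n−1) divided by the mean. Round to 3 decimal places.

0.112

n = 9, Σ = 4353, M = 483.6667
Σ(x−M)² = 23396.000; s = √(23396.000/8) = 54.0786
CV = 54.0786 / 483.6667 = 0.11181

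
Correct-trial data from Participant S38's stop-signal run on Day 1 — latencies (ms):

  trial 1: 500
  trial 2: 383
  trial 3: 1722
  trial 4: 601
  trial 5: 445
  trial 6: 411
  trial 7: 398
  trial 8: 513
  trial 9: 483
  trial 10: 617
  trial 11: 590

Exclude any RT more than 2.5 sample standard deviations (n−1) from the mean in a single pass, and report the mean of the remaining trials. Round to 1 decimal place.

n = 11, ΣRT = 6663, M = 605.727
Σ(x−M)² = 1437810.18; s = √(1437810.18/10) = 379.185
Cutoffs: 605.727 ± 2.5·379.185 → [-342.2, 1553.7]
Outside: 1722 → excluded.
Retained (n=10): Σ = 4941, mean = 4941/10 = 494.100

494.1 ms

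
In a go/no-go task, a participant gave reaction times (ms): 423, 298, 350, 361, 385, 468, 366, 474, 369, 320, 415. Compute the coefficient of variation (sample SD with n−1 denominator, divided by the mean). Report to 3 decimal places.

n = 11, Σ = 4229, M = 384.4545
Σ(x−M)² = 31362.727; s = √(31362.727/10) = 56.0024
CV = 56.0024 / 384.4545 = 0.14567

0.146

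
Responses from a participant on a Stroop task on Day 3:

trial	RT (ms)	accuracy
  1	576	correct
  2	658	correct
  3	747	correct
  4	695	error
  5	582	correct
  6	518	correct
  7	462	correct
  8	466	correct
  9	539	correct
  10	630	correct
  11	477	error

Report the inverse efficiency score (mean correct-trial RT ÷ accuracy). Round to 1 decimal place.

703.2 ms

Correct trials (n=9): 576, 658, 747, 582, 518, 462, 466, 539, 630
Mean correct RT = 5178/9 = 575.3333 ms
Proportion correct = 9/11
IES = 575.3333 / (9/11) = 703.185 ms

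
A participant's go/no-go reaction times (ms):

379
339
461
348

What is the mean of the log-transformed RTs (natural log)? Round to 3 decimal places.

5.937

ln(RT): 5.9375, 5.8260, 6.1334, 5.8522
Σ ln(RT) = 23.7491
Mean = 23.7491/4 = 5.93728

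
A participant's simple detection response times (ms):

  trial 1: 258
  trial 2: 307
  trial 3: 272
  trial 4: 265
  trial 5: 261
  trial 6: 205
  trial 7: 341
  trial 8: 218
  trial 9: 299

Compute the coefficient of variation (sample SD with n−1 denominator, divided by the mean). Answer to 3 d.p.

0.158

n = 9, Σ = 2426, M = 269.5556
Σ(x−M)² = 14432.222; s = √(14432.222/8) = 42.4738
CV = 42.4738 / 269.5556 = 0.15757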